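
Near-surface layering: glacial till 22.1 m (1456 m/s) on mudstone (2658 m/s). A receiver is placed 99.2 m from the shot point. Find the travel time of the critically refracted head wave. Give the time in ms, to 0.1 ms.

t = x/V₂ + 2h·√(V₂²−V₁²)/(V₁V₂).
√(V₂²−V₁²) = √(2658²−1456²) = 2223.7 m/s; delay term = 2·22.1·2223.7/(1456·2658) = 0.02540 s.
t = 99.2/2658 + 0.02540 = 0.06272 s.

62.7 ms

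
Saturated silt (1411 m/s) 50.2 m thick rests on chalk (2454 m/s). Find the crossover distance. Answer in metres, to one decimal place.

θ_c = arcsin(1411/2454) = 35.10°, so cos θ_c = 0.8182 and tᵢ = 2h cos θ_c/V₁ = 0.0582 s.
At crossover x/V₁ = x/V₂ + tᵢ ⇒ x = tᵢ/(1/V₁ − 1/V₂) = 0.05822/(7.0872e-04 − 4.0750e-04) = 193.27 m.

193.3 m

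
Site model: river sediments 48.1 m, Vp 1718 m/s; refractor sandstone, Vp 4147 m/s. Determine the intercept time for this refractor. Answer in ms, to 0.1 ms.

tᵢ = 2h·√(V₂²−V₁²)/(V₁V₂).
√(V₂²−V₁²) = √(4147²−1718²) = 3774.4 m/s.
tᵢ = 2·48.1·3774.4/(1718·4147) = 0.05096 s.

51.0 ms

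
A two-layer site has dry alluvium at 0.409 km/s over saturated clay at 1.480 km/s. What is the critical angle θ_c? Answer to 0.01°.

16.04°

Critical incidence: sin θ_c = V₁/V₂ = 0.409/1.480 = 0.2764.
θ_c = arcsin 0.2764 = 16.04°.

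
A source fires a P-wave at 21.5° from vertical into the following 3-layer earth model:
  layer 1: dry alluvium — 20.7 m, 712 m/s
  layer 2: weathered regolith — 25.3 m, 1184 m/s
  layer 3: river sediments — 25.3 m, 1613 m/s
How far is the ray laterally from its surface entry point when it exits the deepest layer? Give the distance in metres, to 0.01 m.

65.29 m

p = sin θ₁/V₁ = sin 21.5°/712 = 5.1475e-04 s/m is conserved through the stack.
Layer 1: θ = 21.50°; offset = 20.7·tan 21.50° = 8.1539 m.
Layer 2: sin θ = p·1184 = 0.6095 → θ = 37.55°; offset = 25.3·tan 37.55° = 19.4489 m.
Layer 3: sin θ = p·1613 = 0.8303 → θ = 56.13°; offset = 25.3·tan 56.13° = 37.6909 m.
Total horizontal offset = 65.2938 m.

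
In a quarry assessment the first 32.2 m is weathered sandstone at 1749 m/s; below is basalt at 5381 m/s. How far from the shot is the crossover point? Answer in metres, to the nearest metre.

90 m

x_cross = 2h·√((V₂+V₁)/(V₂−V₁)).
(V₂+V₁)/(V₂−V₁) = (5381+1749)/(5381−1749) = 1.9631; √ = 1.4011.
x_cross = 2·32.2·1.4011 = 90.23 m.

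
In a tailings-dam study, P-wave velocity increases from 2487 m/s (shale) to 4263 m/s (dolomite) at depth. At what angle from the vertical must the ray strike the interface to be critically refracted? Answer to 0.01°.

At critical incidence the refracted ray runs along the interface (θ₂ = 90°), so sin θ_c = V₁/V₂.
θ_c = arcsin(2487/4263) = arcsin 0.5834 = 35.69°.

35.69°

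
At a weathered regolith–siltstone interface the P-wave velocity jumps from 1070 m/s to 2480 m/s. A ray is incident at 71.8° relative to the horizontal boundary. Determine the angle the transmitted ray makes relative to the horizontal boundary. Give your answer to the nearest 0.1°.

43.6°

Convert to the normal: θ₁ = 90° − 71.8° = 18.2°.
sin θ₁/V₁ = sin θ₂/V₂ ⇒ sin θ₂ = 2480·sin 18.2°/1070 = 2480·0.3123/1070 = 0.7239.
θ₂ = arcsin 0.7239 = 46.38° from the normal.
From the interface: 90° − 46.38° = 43.62°.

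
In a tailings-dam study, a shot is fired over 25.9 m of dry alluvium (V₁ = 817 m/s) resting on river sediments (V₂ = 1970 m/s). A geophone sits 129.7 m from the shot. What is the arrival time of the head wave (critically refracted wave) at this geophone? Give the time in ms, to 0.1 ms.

θ_c = arcsin(V₁/V₂) = arcsin(817/1970) = 24.50°, cos θ_c = 0.9099.
Intercept time tᵢ = 2h cos θ_c / V₁ = 2·25.9·0.9099/817 = 0.05769 s.
t = x/V₂ + tᵢ = 129.7/1970 + 0.05769 = 0.12353 s.

123.5 ms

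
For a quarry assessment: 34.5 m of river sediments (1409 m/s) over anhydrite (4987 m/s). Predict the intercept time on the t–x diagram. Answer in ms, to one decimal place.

tᵢ = 2h·√(V₂²−V₁²)/(V₁V₂).
√(V₂²−V₁²) = √(4987²−1409²) = 4783.8 m/s.
tᵢ = 2·34.5·4783.8/(1409·4987) = 0.04698 s.

47.0 ms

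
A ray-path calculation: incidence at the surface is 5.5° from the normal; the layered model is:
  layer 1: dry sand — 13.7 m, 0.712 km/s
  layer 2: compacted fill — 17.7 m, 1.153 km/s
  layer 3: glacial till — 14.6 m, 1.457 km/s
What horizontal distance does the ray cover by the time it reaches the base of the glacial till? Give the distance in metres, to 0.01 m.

7.02 m

p = sin θ₁/V₁ = sin 5.5°/0.712 = 1.3461e-01 s/km is conserved through the stack.
Layer 1: θ = 5.50°; offset = 13.7·tan 5.50° = 1.3192 m.
Layer 2: sin θ = p·1.153 = 0.1552 → θ = 8.93°; offset = 17.7·tan 8.93° = 2.7809 m.
Layer 3: sin θ = p·1.457 = 0.1961 → θ = 11.31°; offset = 14.6·tan 11.31° = 2.9203 m.
Summing the layer offsets gives 7.0204 m.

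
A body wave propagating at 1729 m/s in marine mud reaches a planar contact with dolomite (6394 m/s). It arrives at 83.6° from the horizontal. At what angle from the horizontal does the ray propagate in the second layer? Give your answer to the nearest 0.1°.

65.7°

Angle from the normal: 90° − 83.6° = 6.4°.
sin θ₁/V₁ = sin θ₂/V₂ ⇒ sin θ₂ = 6394·sin 6.4°/1729 = 6394·0.1115/1729 = 0.4122.
θ₂ = sin⁻¹(0.4122) = 24.34° (from vertical).
From the interface: 90° − 24.34° = 65.66°.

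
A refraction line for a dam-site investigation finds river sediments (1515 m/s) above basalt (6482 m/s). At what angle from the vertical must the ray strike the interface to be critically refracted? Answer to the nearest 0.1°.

13.5°

At critical incidence the refracted ray runs along the interface (θ₂ = 90°), so sin θ_c = V₁/V₂.
θ_c = arcsin(1515/6482) = arcsin 0.2337 = 13.52°.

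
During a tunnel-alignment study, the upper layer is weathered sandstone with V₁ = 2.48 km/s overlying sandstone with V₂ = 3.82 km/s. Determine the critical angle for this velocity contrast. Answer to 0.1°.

Critical incidence: sin θ_c = V₁/V₂ = 2.48/3.82 = 0.6492.
θ_c = arcsin 0.6492 = 40.48°.

40.5°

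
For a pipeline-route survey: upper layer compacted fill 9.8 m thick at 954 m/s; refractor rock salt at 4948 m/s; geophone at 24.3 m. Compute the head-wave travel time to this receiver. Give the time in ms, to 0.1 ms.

25.1 ms

t = x/V₂ + 2h·√(V₂²−V₁²)/(V₁V₂).
√(V₂²−V₁²) = √(4948²−954²) = 4855.2 m/s; delay term = 2·9.8·4855.2/(954·4948) = 0.02016 s.
t = 24.3/4948 + 0.02016 = 0.02507 s.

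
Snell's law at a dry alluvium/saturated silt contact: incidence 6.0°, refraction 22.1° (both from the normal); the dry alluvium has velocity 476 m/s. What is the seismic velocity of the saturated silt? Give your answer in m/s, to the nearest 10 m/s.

1710 m/s

Snell's law: sin 6.0°/V₁ = sin 22.1°/V₂.
V₂ = V₁·sin 22.1°/sin 6.0° = 476 × 3.5993 = 1713.24 m/s.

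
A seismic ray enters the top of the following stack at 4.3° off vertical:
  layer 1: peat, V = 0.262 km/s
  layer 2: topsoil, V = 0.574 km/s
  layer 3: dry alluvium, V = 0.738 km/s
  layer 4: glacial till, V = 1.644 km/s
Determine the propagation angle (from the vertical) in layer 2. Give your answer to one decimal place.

Ray parameter p = sin 4.3° / 0.262 = 2.8618e-01 s/km.
sin θ_2 = p·V_2 = 2.8618e-01 × 0.574 = 0.1643.
θ_2 = arcsin 0.1643 = 9.45°.

9.5°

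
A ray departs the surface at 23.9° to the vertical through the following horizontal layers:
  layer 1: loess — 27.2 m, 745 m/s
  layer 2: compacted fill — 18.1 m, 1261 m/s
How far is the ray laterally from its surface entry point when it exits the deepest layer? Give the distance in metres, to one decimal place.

29.1 m

p = sin θ₁/V₁ = sin 23.9°/745 = 5.4381e-04 s/m is conserved through the stack.
Layer 1: θ = 23.90°; offset = 27.2·tan 23.90° = 12.053 m.
Layer 2: sin θ = p·1261 = 0.6857 → θ = 43.29°; offset = 18.1·tan 43.29° = 17.053 m.
Summing the layer offsets gives 29.107 m.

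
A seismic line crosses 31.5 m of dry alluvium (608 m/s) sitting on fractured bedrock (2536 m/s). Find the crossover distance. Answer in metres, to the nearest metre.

80 m

θ_c = arcsin(608/2536) = 13.87°, so cos θ_c = 0.9708 and tᵢ = 2h cos θ_c/V₁ = 0.1006 s.
At crossover x/V₁ = x/V₂ + tᵢ ⇒ x = tᵢ/(1/V₁ − 1/V₂) = 0.10060/(1.6447e-03 − 3.9432e-04) = 80.45 m.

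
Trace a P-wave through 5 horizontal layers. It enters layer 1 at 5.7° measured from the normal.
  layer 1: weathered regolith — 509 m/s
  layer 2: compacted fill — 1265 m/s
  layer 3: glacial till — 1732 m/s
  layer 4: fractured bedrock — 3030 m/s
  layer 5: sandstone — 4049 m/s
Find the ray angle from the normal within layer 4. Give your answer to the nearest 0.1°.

Ray parameter p = sin 5.7° / 509 = 1.9513e-04 s/m.
sin θ_4 = p·V_4 = 1.9513e-04 × 3030 = 0.5912.
θ_4 = arcsin 0.5912 = 36.24°.

36.2°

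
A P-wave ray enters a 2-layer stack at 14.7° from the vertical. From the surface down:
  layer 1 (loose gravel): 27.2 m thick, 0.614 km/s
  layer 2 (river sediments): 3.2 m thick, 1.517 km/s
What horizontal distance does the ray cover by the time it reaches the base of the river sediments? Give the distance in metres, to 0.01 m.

Ray parameter p = sin 14.7° / 0.614 km/s = 4.1329e-01 s/km.
Layer 1: θ = 14.70°; offset = 27.2·tan 14.70° = 7.1358 m.
Layer 2: sin θ = p·1.517 = 0.6270 → θ = 38.83°; offset = 3.2·tan 38.83° = 2.5752 m.
Σ offsets = 9.7110 m.

9.71 m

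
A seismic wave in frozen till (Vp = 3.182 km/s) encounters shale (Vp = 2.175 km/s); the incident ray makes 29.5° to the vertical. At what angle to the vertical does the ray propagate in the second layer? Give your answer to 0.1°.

Snell's law: sin θ₂ = (V₂/V₁)·sin θ₁ = (2.175/3.182)·sin 29.5° = 0.3366.
θ₂ = arcsin 0.3366 = 19.67° from the normal.

19.7°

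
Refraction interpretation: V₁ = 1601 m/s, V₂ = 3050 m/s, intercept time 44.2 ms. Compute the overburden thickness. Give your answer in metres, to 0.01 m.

41.57 m

θ_c = arcsin(1601/3050) = 31.66°; cos θ_c = 0.8512.
tᵢ = 2h cos θ_c/V₁ ⇒ h = tᵢ·V₁/(2 cos θ_c) = 0.0442·1601/(2·0.8512) = 41.57 m.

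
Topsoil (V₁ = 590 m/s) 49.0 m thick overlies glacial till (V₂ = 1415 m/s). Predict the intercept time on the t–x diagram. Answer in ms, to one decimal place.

151.0 ms

tᵢ = 2h·√(V₂²−V₁²)/(V₁V₂).
√(V₂²−V₁²) = √(1415²−590²) = 1286.1 m/s.
tᵢ = 2·49.0·1286.1/(590·1415) = 0.15097 s.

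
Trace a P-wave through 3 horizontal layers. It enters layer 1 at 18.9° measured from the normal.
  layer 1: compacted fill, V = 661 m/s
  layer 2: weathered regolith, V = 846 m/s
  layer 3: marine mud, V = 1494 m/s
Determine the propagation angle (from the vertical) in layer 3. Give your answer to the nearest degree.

Snell's law across each interface conserves sin θ / V, so sin θ_3 = V_3·sin θ₁/V₁.
sin θ_3 = 1494 × sin 18.9° / 661 = 0.7321.
θ_3 = 47.06° from the vertical.

47°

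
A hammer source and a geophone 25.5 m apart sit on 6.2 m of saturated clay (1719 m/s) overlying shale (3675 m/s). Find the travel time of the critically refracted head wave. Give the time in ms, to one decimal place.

t = x/V₂ + 2h·√(V₂²−V₁²)/(V₁V₂).
√(V₂²−V₁²) = √(3675²−1719²) = 3248.2 m/s; delay term = 2·6.2·3248.2/(1719·3675) = 0.00638 s.
t = 25.5/3675 + 0.00638 = 0.01331 s.

13.3 ms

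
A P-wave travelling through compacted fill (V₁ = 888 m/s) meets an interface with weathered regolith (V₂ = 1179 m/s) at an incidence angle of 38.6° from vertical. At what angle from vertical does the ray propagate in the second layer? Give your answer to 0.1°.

55.9°

sin θ₁/V₁ = sin θ₂/V₂ ⇒ sin θ₂ = 1179·sin 38.6°/888 = 1179·0.6239/888 = 0.8283.
θ₂ = sin⁻¹(0.8283) = 55.93° (from vertical).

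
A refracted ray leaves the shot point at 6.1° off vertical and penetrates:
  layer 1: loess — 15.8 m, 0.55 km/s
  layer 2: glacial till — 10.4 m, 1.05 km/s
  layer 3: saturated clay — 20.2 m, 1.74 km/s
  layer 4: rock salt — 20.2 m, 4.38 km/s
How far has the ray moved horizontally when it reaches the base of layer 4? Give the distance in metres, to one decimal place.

43.1 m

Ray parameter p = sin 6.1° / 0.55 km/s = 1.9321e-01 s/km.
Layer 1: θ = 6.10°; offset = 15.8·tan 6.10° = 1.689 m.
Layer 2: sin θ = p·1.05 = 0.2029 → θ = 11.70°; offset = 10.4·tan 11.70° = 2.155 m.
Layer 3: sin θ = p·1.74 = 0.3362 → θ = 19.64°; offset = 20.2·tan 19.64° = 7.211 m.
Layer 4: sin θ = p·4.38 = 0.8462 → θ = 57.81°; offset = 20.2·tan 57.81° = 32.084 m.
Σ offsets = 43.138 m.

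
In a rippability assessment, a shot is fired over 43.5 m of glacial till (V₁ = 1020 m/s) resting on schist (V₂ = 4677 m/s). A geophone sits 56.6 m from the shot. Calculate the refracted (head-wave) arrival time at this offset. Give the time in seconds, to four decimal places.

t = x/V₂ + 2h·√(V₂²−V₁²)/(V₁V₂).
√(V₂²−V₁²) = √(4677²−1020²) = 4564.4 m/s; delay term = 2·43.5·4564.4/(1020·4677) = 0.08324 s.
t = 56.6/4677 + 0.08324 = 0.09534 s.

0.0953 s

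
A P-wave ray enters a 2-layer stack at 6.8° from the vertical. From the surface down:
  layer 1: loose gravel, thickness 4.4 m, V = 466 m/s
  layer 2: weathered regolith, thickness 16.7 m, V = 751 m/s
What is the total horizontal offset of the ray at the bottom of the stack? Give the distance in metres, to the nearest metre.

4 m

Apply Snell's law at each interface; in layer i the horizontal offset is hᵢ·tan θᵢ.
Layer 1: θ = 6.80°; offset = 4.4·tan 6.80° = 0.525 m.
Layer 2: sin θ = 751·sin 6.8°/466 = 0.1908, θ = 11.00°; offset = 16.7·tan 11.00° = 3.246 m.
Summing the layer offsets gives 3.771 m.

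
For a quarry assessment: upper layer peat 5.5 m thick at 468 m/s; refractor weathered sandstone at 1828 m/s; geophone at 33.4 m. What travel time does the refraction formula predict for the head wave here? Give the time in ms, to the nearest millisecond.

41 ms

θ_c = arcsin(V₁/V₂) = arcsin(468/1828) = 14.83°, cos θ_c = 0.9667.
Intercept time tᵢ = 2h cos θ_c / V₁ = 2·5.5·0.9667/468 = 0.02272 s.
t = x/V₂ + tᵢ = 33.4/1828 + 0.02272 = 0.04099 s.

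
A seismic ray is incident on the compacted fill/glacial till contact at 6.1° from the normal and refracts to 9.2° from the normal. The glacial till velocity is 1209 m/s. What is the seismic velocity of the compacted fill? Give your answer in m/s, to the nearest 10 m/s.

800 m/s

Snell's law: sin 6.1°/V₁ = sin 9.2°/V₂.
V₁ = V₂·sin 6.1°/sin 9.2° = 1209 × 0.6646 = 803.55 m/s.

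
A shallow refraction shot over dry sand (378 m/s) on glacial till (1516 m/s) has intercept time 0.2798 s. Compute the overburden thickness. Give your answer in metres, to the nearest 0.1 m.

54.6 m

θ_c = arcsin(378/1516) = 14.44°; cos θ_c = 0.9684.
tᵢ = 2h cos θ_c/V₁ ⇒ h = tᵢ·V₁/(2 cos θ_c) = 0.2798·378/(2·0.9684) = 54.61 m.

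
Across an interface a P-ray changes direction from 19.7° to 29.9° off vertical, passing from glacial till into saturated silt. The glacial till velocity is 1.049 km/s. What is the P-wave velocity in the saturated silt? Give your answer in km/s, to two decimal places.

Snell's law: sin 19.7°/V₁ = sin 29.9°/V₂.
V₂ = V₁·sin 29.9°/sin 19.7° = 1.049 × 1.4788 = 1.55 km/s.

1.55 km/s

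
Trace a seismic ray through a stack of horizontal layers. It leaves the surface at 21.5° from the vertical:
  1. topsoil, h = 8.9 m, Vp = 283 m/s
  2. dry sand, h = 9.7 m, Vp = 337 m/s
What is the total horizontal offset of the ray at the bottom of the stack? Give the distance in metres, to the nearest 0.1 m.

8.2 m

Ray parameter p = sin 21.5° / 283 m/s = 1.2951e-03 s/m.
Layer 1: θ = 21.50°; offset = 8.9·tan 21.50° = 3.506 m.
Layer 2: sin θ = p·337 = 0.4364 → θ = 25.88°; offset = 9.7·tan 25.88° = 4.705 m.
Σ offsets = 8.211 m.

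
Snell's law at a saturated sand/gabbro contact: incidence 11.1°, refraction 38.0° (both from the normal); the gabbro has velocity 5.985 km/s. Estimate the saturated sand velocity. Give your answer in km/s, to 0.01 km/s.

1.87 km/s

Snell's law: sin 11.1°/V₁ = sin 38.0°/V₂.
V₁ = V₂·sin 11.1°/sin 38.0° = 5.985 × 0.3127 = 1.87 km/s.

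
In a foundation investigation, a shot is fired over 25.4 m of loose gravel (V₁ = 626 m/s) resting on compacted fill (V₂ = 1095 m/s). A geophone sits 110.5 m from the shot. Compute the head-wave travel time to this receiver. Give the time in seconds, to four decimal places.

0.1675 s

θ_c = arcsin(V₁/V₂) = arcsin(626/1095) = 34.87°, cos θ_c = 0.8205.
Intercept time tᵢ = 2h cos θ_c / V₁ = 2·25.4·0.8205/626 = 0.06658 s.
t = x/V₂ + tᵢ = 110.5/1095 + 0.06658 = 0.16749 s.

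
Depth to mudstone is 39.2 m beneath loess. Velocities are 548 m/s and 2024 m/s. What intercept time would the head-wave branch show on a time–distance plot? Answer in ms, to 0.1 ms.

θ_c = arcsin(V₁/V₂) = arcsin(548/2024) = 15.71°; cos θ_c = 0.9626.
tᵢ = 2h·cos θ_c / V₁ = 2·39.2·0.9626 / 548 = 0.13772 s.

137.7 ms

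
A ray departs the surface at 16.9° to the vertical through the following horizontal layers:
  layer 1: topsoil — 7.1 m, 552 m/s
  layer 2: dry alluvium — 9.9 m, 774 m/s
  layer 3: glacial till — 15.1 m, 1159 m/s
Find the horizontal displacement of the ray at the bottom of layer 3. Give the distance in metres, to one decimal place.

18.2 m

Apply Snell's law at each interface; in layer i the horizontal offset is hᵢ·tan θᵢ.
Layer 1: θ = 16.90°; offset = 7.1·tan 16.90° = 2.157 m.
Layer 2: sin θ = 774·sin 16.9°/552 = 0.4076, θ = 24.06°; offset = 9.9·tan 24.06° = 4.419 m.
Layer 3: sin θ = 1159·sin 16.9°/552 = 0.6104, θ = 37.62°; offset = 15.1·tan 37.62° = 11.635 m.
Total horizontal offset = 18.212 m.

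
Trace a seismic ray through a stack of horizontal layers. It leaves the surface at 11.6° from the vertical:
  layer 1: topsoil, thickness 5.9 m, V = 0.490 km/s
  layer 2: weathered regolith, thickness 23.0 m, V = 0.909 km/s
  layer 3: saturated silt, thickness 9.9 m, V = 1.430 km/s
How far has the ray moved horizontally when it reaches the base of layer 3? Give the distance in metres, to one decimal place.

Ray parameter p = sin 11.6° / 0.490 km/s = 4.1036e-01 s/km.
Layer 1: θ = 11.60°; offset = 5.9·tan 11.60° = 1.211 m.
Layer 2: sin θ = p·0.909 = 0.3730 → θ = 21.90°; offset = 23.0·tan 21.90° = 9.247 m.
Layer 3: sin θ = p·1.430 = 0.5868 → θ = 35.93°; offset = 9.9·tan 35.93° = 7.175 m.
Σ offsets = 17.633 m.

17.6 m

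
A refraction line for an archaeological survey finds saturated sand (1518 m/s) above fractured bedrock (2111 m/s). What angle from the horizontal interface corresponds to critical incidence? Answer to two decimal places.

At critical incidence the refracted ray runs along the interface (θ₂ = 90°), so sin θ_c = V₁/V₂.
θ_c = arcsin(1518/2111) = arcsin 0.7191 = 45.98°.
Measured from the interface: 90° − 45.98° = 44.02°.

44.02°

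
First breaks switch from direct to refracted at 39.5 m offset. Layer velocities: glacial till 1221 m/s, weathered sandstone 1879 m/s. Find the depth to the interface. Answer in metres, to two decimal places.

9.10 m

x_cross = 2h·√((V₂+V₁)/(V₂−V₁)) → h = x_cross / (2·√((V₂+V₁)/(V₂−V₁))).
√((V₂+V₁)/(V₂−V₁)) = √((1879+1221)/(1879−1221)) = 2.1705.
h = 39.5 / (2·2.1705) = 9.10 m.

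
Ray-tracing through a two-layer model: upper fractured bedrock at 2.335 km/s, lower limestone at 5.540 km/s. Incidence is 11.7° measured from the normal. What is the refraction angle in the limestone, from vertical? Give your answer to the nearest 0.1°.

sin θ₁/V₁ = sin θ₂/V₂ ⇒ sin θ₂ = 5.540·sin 11.7°/2.335 = 5.540·0.2028/2.335 = 0.4811.
θ₂ = sin⁻¹(0.4811) = 28.76° (from vertical).

28.8°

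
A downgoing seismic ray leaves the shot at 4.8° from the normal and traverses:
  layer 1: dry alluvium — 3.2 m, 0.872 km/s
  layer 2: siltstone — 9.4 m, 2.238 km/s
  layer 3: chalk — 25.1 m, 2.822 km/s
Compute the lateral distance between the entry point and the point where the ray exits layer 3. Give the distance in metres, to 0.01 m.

9.40 m

Ray parameter p = sin 4.8° / 0.872 km/s = 9.5961e-02 s/km.
Layer 1: θ = 4.80°; offset = 3.2·tan 4.80° = 0.2687 m.
Layer 2: sin θ = p·2.238 = 0.2148 → θ = 12.40°; offset = 9.4·tan 12.40° = 2.0670 m.
Layer 3: sin θ = p·2.822 = 0.2708 → θ = 15.71°; offset = 25.1·tan 15.71° = 7.0609 m.
Total horizontal offset = 9.3966 m.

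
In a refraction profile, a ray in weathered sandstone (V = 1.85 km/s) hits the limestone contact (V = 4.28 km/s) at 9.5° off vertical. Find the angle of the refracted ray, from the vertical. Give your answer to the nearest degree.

Snell's law: sin θ₂ = (V₂/V₁)·sin θ₁ = (4.28/1.85)·sin 9.5° = 0.3818.
θ₂ = arcsin 0.3818 = 22.45° from the normal.

22°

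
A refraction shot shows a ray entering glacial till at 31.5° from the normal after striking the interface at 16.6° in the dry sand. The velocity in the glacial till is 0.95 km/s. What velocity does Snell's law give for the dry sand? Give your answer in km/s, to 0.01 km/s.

0.52 km/s

Snell's law: sin 16.6°/V₁ = sin 31.5°/V₂.
V₁ = V₂·sin 16.6°/sin 31.5° = 0.95 × 0.5468 = 0.52 km/s.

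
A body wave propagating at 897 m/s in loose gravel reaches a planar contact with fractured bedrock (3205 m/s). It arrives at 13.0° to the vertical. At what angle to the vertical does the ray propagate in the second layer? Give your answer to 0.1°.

sin θ₁/V₁ = sin θ₂/V₂ ⇒ sin θ₂ = 3205·sin 13.0°/897 = 3205·0.2250/897 = 0.8038.
θ₂ = sin⁻¹(0.8038) = 53.49° (from vertical).

53.5°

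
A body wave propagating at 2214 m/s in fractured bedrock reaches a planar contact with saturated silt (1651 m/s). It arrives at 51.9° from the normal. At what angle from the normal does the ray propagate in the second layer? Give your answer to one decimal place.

Snell's law: sin θ₂ = (V₂/V₁)·sin θ₁ = (1651/2214)·sin 51.9° = 0.5868.
θ₂ = sin⁻¹(0.5868) = 35.93° (from vertical).

35.9°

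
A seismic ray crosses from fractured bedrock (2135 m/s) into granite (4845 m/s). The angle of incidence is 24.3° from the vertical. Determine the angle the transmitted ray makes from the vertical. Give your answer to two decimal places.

69.04°

sin θ₁/V₁ = sin θ₂/V₂ ⇒ sin θ₂ = 4845·sin 24.3°/2135 = 4845·0.4115/2135 = 0.9339.
θ₂ = sin⁻¹(0.9339) = 69.04° (from vertical).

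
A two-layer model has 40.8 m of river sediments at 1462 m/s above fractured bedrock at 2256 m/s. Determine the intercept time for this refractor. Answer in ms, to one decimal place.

tᵢ = 2h·√(V₂²−V₁²)/(V₁V₂).
√(V₂²−V₁²) = √(2256²−1462²) = 1718.2 m/s.
tᵢ = 2·40.8·1718.2/(1462·2256) = 0.04251 s.

42.5 ms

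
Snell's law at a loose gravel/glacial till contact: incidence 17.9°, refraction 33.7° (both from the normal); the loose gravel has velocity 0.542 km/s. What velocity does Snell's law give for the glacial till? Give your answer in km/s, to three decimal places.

0.978 km/s

sin 17.9° = 0.3074; sin 33.7° = 0.5548.
V₂ = V₁·(sin θ₂/sin θ₁) = 0.542·(0.5548/0.3074) = 0.978 km/s.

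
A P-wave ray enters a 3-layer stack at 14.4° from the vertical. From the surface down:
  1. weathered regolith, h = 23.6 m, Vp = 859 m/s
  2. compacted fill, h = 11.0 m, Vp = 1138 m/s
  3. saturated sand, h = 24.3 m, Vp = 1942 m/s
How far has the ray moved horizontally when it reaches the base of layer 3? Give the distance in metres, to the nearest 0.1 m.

Apply Snell's law at each interface; in layer i the horizontal offset is hᵢ·tan θᵢ.
Layer 1: θ = 14.40°; offset = 23.6·tan 14.40° = 6.059 m.
Layer 2: sin θ = 1138·sin 14.4°/859 = 0.3295, θ = 19.24°; offset = 11.0·tan 19.24° = 3.838 m.
Layer 3: sin θ = 1942·sin 14.4°/859 = 0.5622, θ = 34.21°; offset = 24.3·tan 34.21° = 16.521 m.
Σ offsets = 26.418 m.

26.4 m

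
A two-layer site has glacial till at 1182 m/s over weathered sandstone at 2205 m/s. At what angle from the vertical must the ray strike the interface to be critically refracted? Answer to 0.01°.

Critical incidence: sin θ_c = V₁/V₂ = 1182/2205 = 0.5361.
θ_c = arcsin 0.5361 = 32.42°.

32.42°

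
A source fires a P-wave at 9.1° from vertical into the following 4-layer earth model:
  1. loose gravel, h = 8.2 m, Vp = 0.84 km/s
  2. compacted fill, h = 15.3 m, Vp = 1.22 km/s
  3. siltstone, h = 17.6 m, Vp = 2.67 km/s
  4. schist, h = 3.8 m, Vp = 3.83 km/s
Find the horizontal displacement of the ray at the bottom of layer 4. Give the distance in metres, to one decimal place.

19.1 m

Apply Snell's law at each interface; in layer i the horizontal offset is hᵢ·tan θᵢ.
Layer 1: θ = 9.10°; offset = 8.2·tan 9.10° = 1.313 m.
Layer 2: sin θ = 1.22·sin 9.1°/0.84 = 0.2297, θ = 13.28°; offset = 15.3·tan 13.28° = 3.611 m.
Layer 3: sin θ = 2.67·sin 9.1°/0.84 = 0.5027, θ = 30.18°; offset = 17.6·tan 30.18° = 10.235 m.
Layer 4: sin θ = 3.83·sin 9.1°/0.84 = 0.7211, θ = 46.15°; offset = 3.8·tan 46.15° = 3.955 m.
Total horizontal offset = 19.115 m.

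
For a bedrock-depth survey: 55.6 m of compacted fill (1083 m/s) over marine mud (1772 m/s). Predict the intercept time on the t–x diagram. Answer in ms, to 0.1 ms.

θ_c = arcsin(V₁/V₂) = arcsin(1083/1772) = 37.67°; cos θ_c = 0.7915.
tᵢ = 2h·cos θ_c / V₁ = 2·55.6·0.7915 / 1083 = 0.08127 s.

81.3 ms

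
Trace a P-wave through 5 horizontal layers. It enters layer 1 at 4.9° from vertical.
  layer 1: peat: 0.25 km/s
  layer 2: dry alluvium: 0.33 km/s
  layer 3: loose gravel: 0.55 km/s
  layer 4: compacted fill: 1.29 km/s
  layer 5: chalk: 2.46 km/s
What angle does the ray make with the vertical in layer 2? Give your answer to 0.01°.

Ray parameter p = sin 4.9° / 0.25 = 3.4167e-01 s/km.
sin θ_2 = p·V_2 = 3.4167e-01 × 0.33 = 0.1128.
θ_2 = 6.47° from the vertical.

6.47°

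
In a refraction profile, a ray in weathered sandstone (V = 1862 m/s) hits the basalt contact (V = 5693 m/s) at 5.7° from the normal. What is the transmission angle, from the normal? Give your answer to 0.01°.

17.68°

sin θ₁/V₁ = sin θ₂/V₂ ⇒ sin θ₂ = 5693·sin 5.7°/1862 = 5693·0.0993/1862 = 0.3037.
θ₂ = sin⁻¹(0.3037) = 17.68° (from vertical).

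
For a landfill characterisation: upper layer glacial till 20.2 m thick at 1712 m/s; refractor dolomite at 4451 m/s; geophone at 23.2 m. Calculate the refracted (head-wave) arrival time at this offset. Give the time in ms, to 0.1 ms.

27.0 ms

t = x/V₂ + 2h·√(V₂²−V₁²)/(V₁V₂).
√(V₂²−V₁²) = √(4451²−1712²) = 4108.6 m/s; delay term = 2·20.2·4108.6/(1712·4451) = 0.02178 s.
t = 23.2/4451 + 0.02178 = 0.02700 s.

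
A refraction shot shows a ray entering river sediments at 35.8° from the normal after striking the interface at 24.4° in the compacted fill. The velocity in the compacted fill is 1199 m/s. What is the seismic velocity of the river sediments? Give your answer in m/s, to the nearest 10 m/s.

sin 24.4° = 0.4131; sin 35.8° = 0.5850.
V₂ = V₁·(sin θ₂/sin θ₁) = 1199·(0.5850/0.4131) = 1697.79 m/s.

1700 m/s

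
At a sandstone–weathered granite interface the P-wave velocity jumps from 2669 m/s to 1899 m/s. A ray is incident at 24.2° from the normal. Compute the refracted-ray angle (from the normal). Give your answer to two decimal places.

16.96°

Snell's law: sin θ₂ = (V₂/V₁)·sin θ₁ = (1899/2669)·sin 24.2° = 0.2917.
θ₂ = sin⁻¹(0.2917) = 16.96° (from vertical).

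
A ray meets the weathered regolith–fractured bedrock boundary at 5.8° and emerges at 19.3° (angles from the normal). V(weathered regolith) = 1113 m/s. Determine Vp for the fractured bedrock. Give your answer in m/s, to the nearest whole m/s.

Snell's law: sin 5.8°/V₁ = sin 19.3°/V₂.
V₂ = V₁·sin 19.3°/sin 5.8° = 1113 × 3.2706 = 3640.17 m/s.

3640 m/s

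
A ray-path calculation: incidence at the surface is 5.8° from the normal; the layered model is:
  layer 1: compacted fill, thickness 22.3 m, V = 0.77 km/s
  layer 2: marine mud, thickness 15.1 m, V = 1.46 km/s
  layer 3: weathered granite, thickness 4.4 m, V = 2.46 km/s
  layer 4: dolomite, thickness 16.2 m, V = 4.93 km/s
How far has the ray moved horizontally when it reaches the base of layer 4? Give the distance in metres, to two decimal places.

20.46 m

Ray parameter p = sin 5.8° / 0.77 km/s = 1.3124e-01 s/km.
Layer 1: θ = 5.80°; offset = 22.3·tan 5.80° = 2.2652 m.
Layer 2: sin θ = p·1.46 = 0.1916 → θ = 11.05°; offset = 15.1·tan 11.05° = 2.9480 m.
Layer 3: sin θ = p·2.46 = 0.3229 → θ = 18.84°; offset = 4.4·tan 18.84° = 1.5009 m.
Layer 4: sin θ = p·4.93 = 0.6470 → θ = 40.32°; offset = 16.2·tan 40.32° = 13.7471 m.
Summing the layer offsets gives 20.4612 m.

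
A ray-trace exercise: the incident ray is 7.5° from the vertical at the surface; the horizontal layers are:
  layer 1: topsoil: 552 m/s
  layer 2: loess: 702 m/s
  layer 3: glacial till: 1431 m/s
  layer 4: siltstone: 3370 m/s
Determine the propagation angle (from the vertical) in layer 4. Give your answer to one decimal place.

52.8°

Snell's law across each interface conserves sin θ / V, so sin θ_4 = V_4·sin θ₁/V₁.
sin θ_4 = 3370 × sin 7.5° / 552 = 0.7969.
θ_4 = 52.83° from the vertical.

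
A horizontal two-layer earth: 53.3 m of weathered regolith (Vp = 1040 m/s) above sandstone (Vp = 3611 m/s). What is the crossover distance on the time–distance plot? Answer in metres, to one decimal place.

x_cross = 2h·√((V₂+V₁)/(V₂−V₁)).
(V₂+V₁)/(V₂−V₁) = (3611+1040)/(3611−1040) = 1.8090; √ = 1.3450.
x_cross = 2·53.3·1.3450 = 143.38 m.

143.4 m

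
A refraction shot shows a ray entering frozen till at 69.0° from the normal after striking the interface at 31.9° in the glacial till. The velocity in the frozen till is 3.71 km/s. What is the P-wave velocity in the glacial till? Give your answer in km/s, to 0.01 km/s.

2.10 km/s

sin 31.9° = 0.5284; sin 69.0° = 0.9336.
V₁ = V₂·(sin θ₁/sin θ₂) = 3.71·(0.5284/0.9336) = 2.10 km/s.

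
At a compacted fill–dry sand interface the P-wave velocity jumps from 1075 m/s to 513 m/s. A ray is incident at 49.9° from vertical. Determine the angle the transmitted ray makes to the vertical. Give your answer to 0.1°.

Snell's law: sin θ₂ = (V₂/V₁)·sin θ₁ = (513/1075)·sin 49.9° = 0.3650.
θ₂ = arcsin 0.3650 = 21.41° from the normal.

21.4°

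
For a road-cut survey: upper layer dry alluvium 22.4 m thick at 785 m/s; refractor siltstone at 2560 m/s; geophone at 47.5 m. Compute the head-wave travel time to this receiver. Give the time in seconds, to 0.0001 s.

t = x/V₂ + 2h·√(V₂²−V₁²)/(V₁V₂).
√(V₂²−V₁²) = √(2560²−785²) = 2436.7 m/s; delay term = 2·22.4·2436.7/(785·2560) = 0.05432 s.
t = 47.5/2560 + 0.05432 = 0.07288 s.

0.0729 s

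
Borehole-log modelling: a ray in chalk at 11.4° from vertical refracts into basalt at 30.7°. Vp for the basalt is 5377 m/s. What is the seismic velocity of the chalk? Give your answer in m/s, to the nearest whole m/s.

Snell's law: sin 11.4°/V₁ = sin 30.7°/V₂.
V₁ = V₂·sin 11.4°/sin 30.7° = 5377 × 0.3872 = 2081.71 m/s.

2082 m/s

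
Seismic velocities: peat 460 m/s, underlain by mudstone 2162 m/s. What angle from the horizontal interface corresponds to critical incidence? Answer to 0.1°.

At critical incidence the refracted ray runs along the interface (θ₂ = 90°), so sin θ_c = V₁/V₂.
θ_c = arcsin(460/2162) = arcsin 0.2128 = 12.28°.
Measured from the interface: 90° − 12.28° = 77.72°.

77.7°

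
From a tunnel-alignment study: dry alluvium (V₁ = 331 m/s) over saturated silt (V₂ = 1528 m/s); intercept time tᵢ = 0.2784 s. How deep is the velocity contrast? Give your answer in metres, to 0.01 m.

47.20 m

h = tᵢ·V₁·V₂ / (2·√(V₂²−V₁²)).
√(V₂²−V₁²) = √(1528² − 331²) = 1491.7 m/s.
h = 0.2784 s × 331 × 1528 / (2 × 1491.7) = 47.20 m.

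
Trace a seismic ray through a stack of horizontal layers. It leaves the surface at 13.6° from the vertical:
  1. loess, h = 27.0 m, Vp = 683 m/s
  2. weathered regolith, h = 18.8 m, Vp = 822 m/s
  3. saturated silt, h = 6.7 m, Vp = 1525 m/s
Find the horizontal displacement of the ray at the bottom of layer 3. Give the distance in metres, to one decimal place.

16.2 m

Apply Snell's law at each interface; in layer i the horizontal offset is hᵢ·tan θᵢ.
Layer 1: θ = 13.60°; offset = 27.0·tan 13.60° = 6.532 m.
Layer 2: sin θ = 822·sin 13.6°/683 = 0.2830, θ = 16.44°; offset = 18.8·tan 16.44° = 5.547 m.
Layer 3: sin θ = 1525·sin 13.6°/683 = 0.5250, θ = 31.67°; offset = 6.7·tan 31.67° = 4.133 m.
Summing the layer offsets gives 16.212 m.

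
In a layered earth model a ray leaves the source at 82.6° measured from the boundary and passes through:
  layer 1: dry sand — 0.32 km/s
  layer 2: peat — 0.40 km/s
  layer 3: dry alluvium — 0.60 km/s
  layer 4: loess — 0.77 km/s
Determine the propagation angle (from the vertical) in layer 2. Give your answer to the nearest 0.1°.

9.3°

From the normal: θ₁ = 90° − 82.6° = 7.4°.
Snell's law across each interface conserves sin θ / V, so sin θ_2 = V_2·sin θ₁/V₁.
sin θ_2 = 0.40 × sin 7.4° / 0.32 = 0.1610.
θ_2 = 9.26° from the vertical.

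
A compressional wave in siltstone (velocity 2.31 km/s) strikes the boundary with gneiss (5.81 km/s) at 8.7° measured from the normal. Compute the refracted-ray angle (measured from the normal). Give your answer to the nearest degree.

22°

Snell's law: sin θ₂ = (V₂/V₁)·sin θ₁ = (5.81/2.31)·sin 8.7° = 0.3804.
θ₂ = arcsin 0.3804 = 22.36° from the normal.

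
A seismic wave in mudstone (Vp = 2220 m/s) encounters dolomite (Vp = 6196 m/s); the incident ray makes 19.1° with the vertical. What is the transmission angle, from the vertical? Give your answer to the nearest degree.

sin θ₁/V₁ = sin θ₂/V₂ ⇒ sin θ₂ = 6196·sin 19.1°/2220 = 6196·0.3272/2220 = 0.9133.
θ₂ = arcsin 0.9133 = 65.96° from the normal.

66°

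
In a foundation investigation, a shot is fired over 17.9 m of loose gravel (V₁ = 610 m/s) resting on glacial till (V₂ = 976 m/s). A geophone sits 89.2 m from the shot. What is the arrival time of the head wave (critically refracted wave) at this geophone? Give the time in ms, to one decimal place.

137.2 ms

θ_c = arcsin(V₁/V₂) = arcsin(610/976) = 38.68°, cos θ_c = 0.7806.
Intercept time tᵢ = 2h cos θ_c / V₁ = 2·17.9·0.7806/610 = 0.04581 s.
t = x/V₂ + tᵢ = 89.2/976 + 0.04581 = 0.13721 s.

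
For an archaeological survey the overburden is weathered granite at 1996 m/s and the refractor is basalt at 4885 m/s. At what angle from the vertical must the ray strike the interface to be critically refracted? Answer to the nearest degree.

24°

At critical incidence the refracted ray runs along the interface (θ₂ = 90°), so sin θ_c = V₁/V₂.
θ_c = arcsin(1996/4885) = arcsin 0.4086 = 24.12°.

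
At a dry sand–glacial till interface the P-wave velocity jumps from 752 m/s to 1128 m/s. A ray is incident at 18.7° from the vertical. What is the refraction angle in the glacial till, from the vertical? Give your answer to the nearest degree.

sin θ₁/V₁ = sin θ₂/V₂ ⇒ sin θ₂ = 1128·sin 18.7°/752 = 1128·0.3206/752 = 0.4809.
θ₂ = sin⁻¹(0.4809) = 28.75° (from vertical).

29°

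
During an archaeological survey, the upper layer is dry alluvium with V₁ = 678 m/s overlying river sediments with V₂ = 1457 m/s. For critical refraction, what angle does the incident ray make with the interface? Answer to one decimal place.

Critical incidence: sin θ_c = V₁/V₂ = 678/1457 = 0.4653.
θ_c = arcsin 0.4653 = 27.73°.
Measured from the interface: 90° − 27.73° = 62.27°.

62.3°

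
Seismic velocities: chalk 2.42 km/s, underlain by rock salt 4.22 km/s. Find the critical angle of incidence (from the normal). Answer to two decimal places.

34.99°

Critical incidence: sin θ_c = V₁/V₂ = 2.42/4.22 = 0.5735.
θ_c = arcsin 0.5735 = 34.99°.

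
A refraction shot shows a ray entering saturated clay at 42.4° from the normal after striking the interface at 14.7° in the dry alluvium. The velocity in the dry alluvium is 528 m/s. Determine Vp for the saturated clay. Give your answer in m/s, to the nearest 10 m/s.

1400 m/s

Snell's law: sin 14.7°/V₁ = sin 42.4°/V₂.
V₂ = V₁·sin 42.4°/sin 14.7° = 528 × 2.6573 = 1403.04 m/s.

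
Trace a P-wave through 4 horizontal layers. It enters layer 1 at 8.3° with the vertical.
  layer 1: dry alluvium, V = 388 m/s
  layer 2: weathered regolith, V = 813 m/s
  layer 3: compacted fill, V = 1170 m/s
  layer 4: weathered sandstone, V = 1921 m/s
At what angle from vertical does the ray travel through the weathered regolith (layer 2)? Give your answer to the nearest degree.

Snell's law across each interface conserves sin θ / V, so sin θ_2 = V_2·sin θ₁/V₁.
sin θ_2 = 813 × sin 8.3° / 388 = 0.3025.
θ_2 = 17.61° from the vertical.

18°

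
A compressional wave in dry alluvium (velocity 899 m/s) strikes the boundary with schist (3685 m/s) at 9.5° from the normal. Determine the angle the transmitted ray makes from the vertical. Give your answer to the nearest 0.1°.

Snell's law: sin θ₂ = (V₂/V₁)·sin θ₁ = (3685/899)·sin 9.5° = 0.6765.
θ₂ = arcsin 0.6765 = 42.57° from the normal.

42.6°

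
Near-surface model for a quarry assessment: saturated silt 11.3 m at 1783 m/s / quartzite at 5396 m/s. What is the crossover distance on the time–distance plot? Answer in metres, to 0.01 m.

31.86 m

x_cross = 2h·√((V₂+V₁)/(V₂−V₁)).
(V₂+V₁)/(V₂−V₁) = (5396+1783)/(5396−1783) = 1.9870; √ = 1.4096.
x_cross = 2·11.3·1.4096 = 31.86 m.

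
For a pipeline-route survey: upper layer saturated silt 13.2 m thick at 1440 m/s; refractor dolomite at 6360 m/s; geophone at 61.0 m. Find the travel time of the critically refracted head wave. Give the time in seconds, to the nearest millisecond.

θ_c = arcsin(V₁/V₂) = arcsin(1440/6360) = 13.09°, cos θ_c = 0.9740.
Intercept time tᵢ = 2h cos θ_c / V₁ = 2·13.2·0.9740/1440 = 0.01786 s.
t = x/V₂ + tᵢ = 61.0/6360 + 0.01786 = 0.02745 s.

0.027 s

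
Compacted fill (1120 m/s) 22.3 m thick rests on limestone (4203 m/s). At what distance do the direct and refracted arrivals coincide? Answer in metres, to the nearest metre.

x_cross = 2h·√((V₂+V₁)/(V₂−V₁)).
(V₂+V₁)/(V₂−V₁) = (4203+1120)/(4203−1120) = 1.7266; √ = 1.3140.
x_cross = 2·22.3·1.3140 = 58.60 m.

59 m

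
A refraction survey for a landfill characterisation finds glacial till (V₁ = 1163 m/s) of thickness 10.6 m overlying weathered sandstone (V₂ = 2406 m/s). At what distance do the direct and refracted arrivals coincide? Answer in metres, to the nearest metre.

36 m

θ_c = arcsin(1163/2406) = 28.91°, so cos θ_c = 0.8754 and tᵢ = 2h cos θ_c/V₁ = 0.0160 s.
At crossover x/V₁ = x/V₂ + tᵢ ⇒ x = tᵢ/(1/V₁ − 1/V₂) = 0.01596/(8.5985e-04 − 4.1563e-04) = 35.92 m.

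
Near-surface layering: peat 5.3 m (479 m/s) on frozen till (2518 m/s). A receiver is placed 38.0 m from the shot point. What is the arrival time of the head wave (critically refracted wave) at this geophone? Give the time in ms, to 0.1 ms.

θ_c = arcsin(V₁/V₂) = arcsin(479/2518) = 10.97°, cos θ_c = 0.9817.
Intercept time tᵢ = 2h cos θ_c / V₁ = 2·5.3·0.9817/479 = 0.02173 s.
t = x/V₂ + tᵢ = 38.0/2518 + 0.02173 = 0.03682 s.

36.8 ms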